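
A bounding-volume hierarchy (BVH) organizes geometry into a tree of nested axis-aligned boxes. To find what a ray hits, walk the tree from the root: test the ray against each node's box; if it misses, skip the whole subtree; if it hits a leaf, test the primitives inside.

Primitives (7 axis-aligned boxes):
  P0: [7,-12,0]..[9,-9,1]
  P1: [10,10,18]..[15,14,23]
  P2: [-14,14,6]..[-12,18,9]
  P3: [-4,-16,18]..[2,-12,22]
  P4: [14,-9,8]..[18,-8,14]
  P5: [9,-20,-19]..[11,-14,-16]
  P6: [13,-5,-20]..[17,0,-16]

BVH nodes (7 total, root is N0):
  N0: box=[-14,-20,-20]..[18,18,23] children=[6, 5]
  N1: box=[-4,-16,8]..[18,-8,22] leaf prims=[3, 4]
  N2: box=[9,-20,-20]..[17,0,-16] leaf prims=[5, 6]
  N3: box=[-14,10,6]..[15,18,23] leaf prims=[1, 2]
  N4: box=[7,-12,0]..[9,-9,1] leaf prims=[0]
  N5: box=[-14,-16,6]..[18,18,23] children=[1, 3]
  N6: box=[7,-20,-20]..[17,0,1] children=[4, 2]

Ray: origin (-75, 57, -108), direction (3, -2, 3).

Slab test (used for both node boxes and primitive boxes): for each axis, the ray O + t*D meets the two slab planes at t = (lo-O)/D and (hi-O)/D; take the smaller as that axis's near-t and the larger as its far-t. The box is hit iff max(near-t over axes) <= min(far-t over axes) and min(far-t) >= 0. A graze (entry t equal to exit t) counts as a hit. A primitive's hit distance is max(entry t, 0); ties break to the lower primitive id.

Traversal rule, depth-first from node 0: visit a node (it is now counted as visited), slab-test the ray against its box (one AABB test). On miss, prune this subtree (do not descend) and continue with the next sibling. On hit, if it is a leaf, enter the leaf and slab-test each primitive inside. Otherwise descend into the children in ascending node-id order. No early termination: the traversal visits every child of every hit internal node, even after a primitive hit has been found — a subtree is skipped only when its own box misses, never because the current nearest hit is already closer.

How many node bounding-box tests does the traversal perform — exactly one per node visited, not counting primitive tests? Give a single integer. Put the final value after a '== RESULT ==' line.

Traverse from the root:
N0 x:[61/3,31] y:[39/2,77/2] z:[88/3,131/3] -> hit [88/3,31], descend [5, 6]
  N5 x:[61/3,31] y:[39/2,73/2] z:[38,131/3] -> miss, prune
  N6 x:[82/3,92/3] y:[57/2,77/2] z:[88/3,109/3] -> hit [88/3,92/3], descend [2, 4]
    N2 x:[28,92/3] y:[57/2,77/2] z:[88/3,92/3] -> hit [88/3,92/3] leaf, test {P5(miss), P6@t=88/3}
    N4 x:[82/3,28] y:[33,69/2] z:[36,109/3] -> miss, prune

order=[0, 5, 6, 2, 4]  |boxes|=5  |leaves|=1  hit=P6

== RESULT ==
5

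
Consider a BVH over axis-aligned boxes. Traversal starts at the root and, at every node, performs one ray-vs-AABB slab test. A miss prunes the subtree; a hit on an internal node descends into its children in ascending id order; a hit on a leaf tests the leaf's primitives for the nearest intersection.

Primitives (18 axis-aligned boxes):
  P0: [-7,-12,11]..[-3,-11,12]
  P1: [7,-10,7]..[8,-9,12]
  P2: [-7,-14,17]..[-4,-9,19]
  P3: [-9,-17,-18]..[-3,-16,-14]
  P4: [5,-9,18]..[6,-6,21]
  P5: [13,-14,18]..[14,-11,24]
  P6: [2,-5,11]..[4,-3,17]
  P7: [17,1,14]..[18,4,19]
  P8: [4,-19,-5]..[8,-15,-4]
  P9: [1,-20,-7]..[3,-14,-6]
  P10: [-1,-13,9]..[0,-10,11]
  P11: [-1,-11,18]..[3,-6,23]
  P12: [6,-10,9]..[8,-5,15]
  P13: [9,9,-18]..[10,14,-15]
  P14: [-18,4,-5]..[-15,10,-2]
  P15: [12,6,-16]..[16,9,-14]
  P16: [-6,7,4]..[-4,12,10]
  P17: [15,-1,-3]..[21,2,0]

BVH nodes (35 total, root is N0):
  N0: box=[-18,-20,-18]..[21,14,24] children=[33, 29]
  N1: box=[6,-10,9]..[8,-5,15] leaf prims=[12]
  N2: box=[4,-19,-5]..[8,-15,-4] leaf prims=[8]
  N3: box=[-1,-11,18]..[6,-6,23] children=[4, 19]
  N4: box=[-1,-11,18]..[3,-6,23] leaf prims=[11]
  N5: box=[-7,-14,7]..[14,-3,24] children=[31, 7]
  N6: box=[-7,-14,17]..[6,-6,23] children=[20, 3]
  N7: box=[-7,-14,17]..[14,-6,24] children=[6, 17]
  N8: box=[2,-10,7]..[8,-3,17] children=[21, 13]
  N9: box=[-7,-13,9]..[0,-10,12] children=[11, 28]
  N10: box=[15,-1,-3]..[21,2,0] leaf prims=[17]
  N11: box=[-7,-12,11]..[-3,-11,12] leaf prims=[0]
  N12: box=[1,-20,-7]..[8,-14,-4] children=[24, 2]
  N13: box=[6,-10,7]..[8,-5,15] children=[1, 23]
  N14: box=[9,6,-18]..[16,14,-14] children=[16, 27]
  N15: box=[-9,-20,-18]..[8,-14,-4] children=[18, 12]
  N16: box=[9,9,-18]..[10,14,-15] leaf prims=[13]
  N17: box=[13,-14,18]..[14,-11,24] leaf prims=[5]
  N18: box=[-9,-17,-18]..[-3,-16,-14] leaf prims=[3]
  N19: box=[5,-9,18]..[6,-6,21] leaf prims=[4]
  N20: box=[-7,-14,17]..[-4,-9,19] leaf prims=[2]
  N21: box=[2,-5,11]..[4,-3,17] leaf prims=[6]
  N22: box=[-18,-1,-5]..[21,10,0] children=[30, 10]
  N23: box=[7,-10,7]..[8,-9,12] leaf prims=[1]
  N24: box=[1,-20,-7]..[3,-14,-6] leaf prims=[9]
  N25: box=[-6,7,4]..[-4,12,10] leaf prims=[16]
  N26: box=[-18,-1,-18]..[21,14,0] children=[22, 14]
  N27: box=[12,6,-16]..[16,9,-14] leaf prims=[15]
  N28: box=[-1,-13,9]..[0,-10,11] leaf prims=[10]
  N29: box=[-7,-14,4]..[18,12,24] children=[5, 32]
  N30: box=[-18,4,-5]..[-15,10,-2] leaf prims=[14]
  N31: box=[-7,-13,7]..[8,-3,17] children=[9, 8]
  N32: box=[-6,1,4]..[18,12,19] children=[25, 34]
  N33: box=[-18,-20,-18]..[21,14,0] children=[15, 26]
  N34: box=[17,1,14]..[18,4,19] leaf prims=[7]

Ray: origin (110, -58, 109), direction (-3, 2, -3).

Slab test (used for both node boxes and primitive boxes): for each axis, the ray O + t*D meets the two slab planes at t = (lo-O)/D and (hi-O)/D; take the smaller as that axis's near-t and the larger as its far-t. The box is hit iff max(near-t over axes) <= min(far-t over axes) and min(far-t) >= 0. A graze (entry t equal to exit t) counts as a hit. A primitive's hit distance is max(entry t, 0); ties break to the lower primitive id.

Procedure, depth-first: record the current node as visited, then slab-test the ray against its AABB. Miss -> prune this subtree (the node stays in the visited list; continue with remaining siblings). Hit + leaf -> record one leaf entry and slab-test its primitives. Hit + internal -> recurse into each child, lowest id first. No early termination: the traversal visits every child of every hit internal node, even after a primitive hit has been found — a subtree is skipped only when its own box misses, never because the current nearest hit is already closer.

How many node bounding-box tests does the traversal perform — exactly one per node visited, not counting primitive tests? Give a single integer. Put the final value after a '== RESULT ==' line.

Walk:
N0 x:[89/3,128/3] y:[19,36] z:[85/3,127/3] -> hit [89/3,36], descend [29, 33]
  N29 x:[92/3,39] y:[22,35] z:[85/3,35] -> hit [92/3,35], descend [5, 32]
    N5 x:[32,39] y:[22,55/2] z:[85/3,34] -> miss, prune
    N32 x:[92/3,116/3] y:[59/2,35] z:[30,35] -> hit [92/3,35], descend [25, 34]
      N25 x:[38,116/3] y:[65/2,35] z:[33,35] -> miss, prune
      N34 x:[92/3,31] y:[59/2,31] z:[30,95/3] -> hit [92/3,31] leaf, test {P7@t=92/3}
  N33 x:[89/3,128/3] y:[19,36] z:[109/3,127/3] -> miss, prune

7 AABB tests over nodes [0, 29, 5, 32, 25, 34, 33]; 1 leaf entered; closest P7.

== RESULT ==
7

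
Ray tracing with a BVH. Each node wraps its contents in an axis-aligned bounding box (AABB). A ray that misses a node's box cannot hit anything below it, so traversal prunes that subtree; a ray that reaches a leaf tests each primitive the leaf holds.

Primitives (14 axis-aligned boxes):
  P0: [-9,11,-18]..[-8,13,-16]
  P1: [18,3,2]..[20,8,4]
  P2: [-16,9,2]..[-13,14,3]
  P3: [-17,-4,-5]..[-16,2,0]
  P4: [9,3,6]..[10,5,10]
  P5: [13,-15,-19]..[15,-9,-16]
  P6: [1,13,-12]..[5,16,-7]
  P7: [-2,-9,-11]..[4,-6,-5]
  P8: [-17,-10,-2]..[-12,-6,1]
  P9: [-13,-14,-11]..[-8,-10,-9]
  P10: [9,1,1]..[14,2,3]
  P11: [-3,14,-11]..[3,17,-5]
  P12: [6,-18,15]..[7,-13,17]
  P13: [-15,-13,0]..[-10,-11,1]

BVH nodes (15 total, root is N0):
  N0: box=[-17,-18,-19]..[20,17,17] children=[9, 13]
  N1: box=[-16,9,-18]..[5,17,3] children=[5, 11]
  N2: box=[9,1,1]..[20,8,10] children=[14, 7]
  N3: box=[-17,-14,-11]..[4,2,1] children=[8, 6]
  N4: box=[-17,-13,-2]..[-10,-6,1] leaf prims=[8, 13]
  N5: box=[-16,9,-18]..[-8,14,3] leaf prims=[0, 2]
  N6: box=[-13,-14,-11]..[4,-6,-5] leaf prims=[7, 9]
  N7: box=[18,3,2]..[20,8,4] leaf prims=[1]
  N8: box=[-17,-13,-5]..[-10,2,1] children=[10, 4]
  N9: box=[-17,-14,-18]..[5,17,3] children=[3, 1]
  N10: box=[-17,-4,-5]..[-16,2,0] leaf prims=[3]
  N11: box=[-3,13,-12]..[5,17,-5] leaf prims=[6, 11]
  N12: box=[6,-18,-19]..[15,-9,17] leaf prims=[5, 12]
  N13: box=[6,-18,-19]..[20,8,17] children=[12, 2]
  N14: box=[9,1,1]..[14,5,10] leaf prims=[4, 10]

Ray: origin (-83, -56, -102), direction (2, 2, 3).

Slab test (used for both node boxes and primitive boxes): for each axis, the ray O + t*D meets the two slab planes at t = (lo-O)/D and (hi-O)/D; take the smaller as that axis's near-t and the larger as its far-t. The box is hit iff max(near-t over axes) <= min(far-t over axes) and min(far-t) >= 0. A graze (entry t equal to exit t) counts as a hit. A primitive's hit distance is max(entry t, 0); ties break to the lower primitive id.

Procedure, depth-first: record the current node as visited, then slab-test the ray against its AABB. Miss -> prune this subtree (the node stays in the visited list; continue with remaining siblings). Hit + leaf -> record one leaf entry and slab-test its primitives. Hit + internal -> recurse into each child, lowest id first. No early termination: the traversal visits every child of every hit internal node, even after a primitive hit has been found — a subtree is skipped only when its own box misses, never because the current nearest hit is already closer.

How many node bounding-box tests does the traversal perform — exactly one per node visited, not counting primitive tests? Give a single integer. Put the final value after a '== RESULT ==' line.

Traverse from the root:
N0 x:[33,103/2] y:[19,73/2] z:[83/3,119/3] -> hit [33,73/2], descend [9, 13]
  N9 x:[33,44] y:[21,73/2] z:[28,35] -> hit [33,35], descend [1, 3]
    N1 x:[67/2,44] y:[65/2,73/2] z:[28,35] -> hit [67/2,35], descend [5, 11]
      N5 x:[67/2,75/2] y:[65/2,35] z:[28,35] -> hit [67/2,35] leaf, test {P0(miss), P2@t=104/3}
      N11 x:[40,44] y:[69/2,73/2] z:[30,97/3] -> miss, prune
    N3 x:[33,87/2] y:[21,29] z:[91/3,103/3] -> miss, prune
  N13 x:[89/2,103/2] y:[19,32] z:[83/3,119/3] -> miss, prune

order=[0, 9, 1, 5, 11, 3, 13]  |boxes|=7  |leaves|=1  hit=P2

== RESULT ==
7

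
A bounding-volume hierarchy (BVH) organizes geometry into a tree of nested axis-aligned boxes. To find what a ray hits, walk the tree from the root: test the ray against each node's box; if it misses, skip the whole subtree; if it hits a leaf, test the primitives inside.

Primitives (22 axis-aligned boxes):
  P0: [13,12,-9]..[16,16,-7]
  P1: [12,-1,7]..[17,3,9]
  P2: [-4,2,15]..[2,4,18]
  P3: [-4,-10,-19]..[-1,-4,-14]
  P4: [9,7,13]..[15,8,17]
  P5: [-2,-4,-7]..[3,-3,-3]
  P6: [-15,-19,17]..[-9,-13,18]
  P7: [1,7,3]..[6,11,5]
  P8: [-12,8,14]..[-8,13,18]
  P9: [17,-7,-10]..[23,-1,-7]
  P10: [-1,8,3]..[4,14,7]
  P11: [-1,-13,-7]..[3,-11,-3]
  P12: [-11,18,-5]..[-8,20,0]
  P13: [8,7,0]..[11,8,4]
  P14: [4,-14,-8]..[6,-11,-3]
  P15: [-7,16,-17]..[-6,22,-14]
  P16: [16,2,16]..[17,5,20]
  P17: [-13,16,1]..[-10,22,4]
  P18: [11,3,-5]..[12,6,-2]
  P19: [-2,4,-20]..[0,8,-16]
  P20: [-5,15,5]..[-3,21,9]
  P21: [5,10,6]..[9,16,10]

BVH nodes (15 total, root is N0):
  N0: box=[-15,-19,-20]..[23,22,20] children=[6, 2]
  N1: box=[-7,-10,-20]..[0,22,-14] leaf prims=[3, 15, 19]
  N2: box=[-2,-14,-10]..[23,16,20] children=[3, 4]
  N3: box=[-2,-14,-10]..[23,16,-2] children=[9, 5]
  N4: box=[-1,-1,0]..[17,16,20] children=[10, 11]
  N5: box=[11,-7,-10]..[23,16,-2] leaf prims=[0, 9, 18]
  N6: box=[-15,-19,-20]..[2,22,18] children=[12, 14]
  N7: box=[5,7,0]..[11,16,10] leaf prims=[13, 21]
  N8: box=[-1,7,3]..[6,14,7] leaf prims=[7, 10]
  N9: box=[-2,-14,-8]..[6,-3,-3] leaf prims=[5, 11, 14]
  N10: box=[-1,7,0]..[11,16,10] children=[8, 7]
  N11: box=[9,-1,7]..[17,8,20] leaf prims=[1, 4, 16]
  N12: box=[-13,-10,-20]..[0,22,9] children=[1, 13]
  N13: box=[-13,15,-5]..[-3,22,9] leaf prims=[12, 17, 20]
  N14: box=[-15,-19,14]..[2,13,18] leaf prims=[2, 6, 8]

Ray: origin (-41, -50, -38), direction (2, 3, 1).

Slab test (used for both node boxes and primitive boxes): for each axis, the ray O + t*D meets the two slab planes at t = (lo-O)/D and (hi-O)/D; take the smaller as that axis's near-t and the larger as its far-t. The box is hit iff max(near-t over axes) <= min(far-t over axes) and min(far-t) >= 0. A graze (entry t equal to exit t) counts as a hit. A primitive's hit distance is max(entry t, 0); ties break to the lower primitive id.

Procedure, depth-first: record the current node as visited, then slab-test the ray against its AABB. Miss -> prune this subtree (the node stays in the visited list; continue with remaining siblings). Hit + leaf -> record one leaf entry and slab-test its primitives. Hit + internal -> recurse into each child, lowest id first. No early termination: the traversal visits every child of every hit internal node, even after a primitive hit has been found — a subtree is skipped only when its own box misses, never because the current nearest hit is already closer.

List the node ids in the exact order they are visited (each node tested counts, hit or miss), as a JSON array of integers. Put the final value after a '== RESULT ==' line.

Traverse from the root:
N0 x:[13,32] y:[31/3,24] z:[18,58] -> hit [18,24], descend [2, 6]
  N2 x:[39/2,32] y:[12,22] z:[28,58] -> miss, prune
  N6 x:[13,43/2] y:[31/3,24] z:[18,56] -> hit [18,43/2], descend [12, 14]
    N12 x:[14,41/2] y:[40/3,24] z:[18,47] -> hit [18,41/2], descend [1, 13]
      N1 x:[17,41/2] y:[40/3,24] z:[18,24] -> hit [18,41/2] leaf, test {P3(miss), P15(miss), P19(miss)}
      N13 x:[14,19] y:[65/3,24] z:[33,47] -> miss, prune
    N14 x:[13,43/2] y:[31/3,21] z:[52,56] -> miss, prune

Summary -> nodes [0, 2, 6, 12, 1, 13, 14]; box-tests=7; leaf-entries=1; first=miss

== RESULT ==
[0, 2, 6, 12, 1, 13, 14]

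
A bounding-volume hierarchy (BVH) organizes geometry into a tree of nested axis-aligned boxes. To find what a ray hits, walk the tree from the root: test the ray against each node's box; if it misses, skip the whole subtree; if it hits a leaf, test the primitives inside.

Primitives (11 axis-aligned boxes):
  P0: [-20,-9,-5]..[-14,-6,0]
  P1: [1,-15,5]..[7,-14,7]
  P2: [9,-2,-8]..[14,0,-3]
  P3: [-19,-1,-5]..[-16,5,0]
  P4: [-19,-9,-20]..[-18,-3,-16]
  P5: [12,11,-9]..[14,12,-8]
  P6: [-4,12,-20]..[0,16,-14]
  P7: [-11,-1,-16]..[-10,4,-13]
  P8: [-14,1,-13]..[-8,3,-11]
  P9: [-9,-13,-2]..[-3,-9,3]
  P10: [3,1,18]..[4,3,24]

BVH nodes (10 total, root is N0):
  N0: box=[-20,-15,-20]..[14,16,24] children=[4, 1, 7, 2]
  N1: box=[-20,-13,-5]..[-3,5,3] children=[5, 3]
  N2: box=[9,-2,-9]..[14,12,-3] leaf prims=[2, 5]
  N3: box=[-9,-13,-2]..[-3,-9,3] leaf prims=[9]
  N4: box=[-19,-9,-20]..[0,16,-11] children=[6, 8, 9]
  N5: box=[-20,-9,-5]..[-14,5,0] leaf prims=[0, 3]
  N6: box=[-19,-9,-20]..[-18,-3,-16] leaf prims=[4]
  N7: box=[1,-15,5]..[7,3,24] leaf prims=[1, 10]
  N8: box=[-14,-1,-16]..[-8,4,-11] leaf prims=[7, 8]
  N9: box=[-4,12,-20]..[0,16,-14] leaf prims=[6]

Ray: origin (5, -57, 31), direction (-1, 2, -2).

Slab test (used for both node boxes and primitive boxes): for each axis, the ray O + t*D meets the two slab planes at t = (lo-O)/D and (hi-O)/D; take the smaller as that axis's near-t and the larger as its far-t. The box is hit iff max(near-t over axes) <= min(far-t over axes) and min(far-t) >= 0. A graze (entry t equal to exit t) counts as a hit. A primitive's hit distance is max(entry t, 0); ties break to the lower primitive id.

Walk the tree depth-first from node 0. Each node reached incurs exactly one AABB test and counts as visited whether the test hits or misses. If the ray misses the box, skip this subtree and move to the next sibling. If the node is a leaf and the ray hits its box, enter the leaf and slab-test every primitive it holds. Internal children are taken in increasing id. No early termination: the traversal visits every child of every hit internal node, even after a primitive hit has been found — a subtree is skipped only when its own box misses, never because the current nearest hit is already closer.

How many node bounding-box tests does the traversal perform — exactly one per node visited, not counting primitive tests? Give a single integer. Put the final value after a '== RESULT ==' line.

Trace the traversal:
N0 x:[-9,25] y:[21,73/2] z:[7/2,51/2] -> hit [21,25], descend [1, 2, 4, 7]
  N1 x:[8,25] y:[22,31] z:[14,18] -> miss, prune
  N2 x:[-9,-4] y:[55/2,69/2] z:[17,20] -> miss, prune
  N4 x:[5,24] y:[24,73/2] z:[21,51/2] -> hit [24,24], descend [6, 8, 9]
    N6 x:[23,24] y:[24,27] z:[47/2,51/2] -> hit [24,24] leaf, test {P4@t=24}
    N8 x:[13,19] y:[28,61/2] z:[21,47/2] -> miss, prune
    N9 x:[5,9] y:[69/2,73/2] z:[45/2,51/2] -> miss, prune
  N7 x:[-2,4] y:[21,30] z:[7/2,13] -> miss, prune

Summary -> nodes [0, 1, 2, 4, 6, 8, 9, 7]; box-tests=8; leaf-entries=1; first=P4

== RESULT ==
8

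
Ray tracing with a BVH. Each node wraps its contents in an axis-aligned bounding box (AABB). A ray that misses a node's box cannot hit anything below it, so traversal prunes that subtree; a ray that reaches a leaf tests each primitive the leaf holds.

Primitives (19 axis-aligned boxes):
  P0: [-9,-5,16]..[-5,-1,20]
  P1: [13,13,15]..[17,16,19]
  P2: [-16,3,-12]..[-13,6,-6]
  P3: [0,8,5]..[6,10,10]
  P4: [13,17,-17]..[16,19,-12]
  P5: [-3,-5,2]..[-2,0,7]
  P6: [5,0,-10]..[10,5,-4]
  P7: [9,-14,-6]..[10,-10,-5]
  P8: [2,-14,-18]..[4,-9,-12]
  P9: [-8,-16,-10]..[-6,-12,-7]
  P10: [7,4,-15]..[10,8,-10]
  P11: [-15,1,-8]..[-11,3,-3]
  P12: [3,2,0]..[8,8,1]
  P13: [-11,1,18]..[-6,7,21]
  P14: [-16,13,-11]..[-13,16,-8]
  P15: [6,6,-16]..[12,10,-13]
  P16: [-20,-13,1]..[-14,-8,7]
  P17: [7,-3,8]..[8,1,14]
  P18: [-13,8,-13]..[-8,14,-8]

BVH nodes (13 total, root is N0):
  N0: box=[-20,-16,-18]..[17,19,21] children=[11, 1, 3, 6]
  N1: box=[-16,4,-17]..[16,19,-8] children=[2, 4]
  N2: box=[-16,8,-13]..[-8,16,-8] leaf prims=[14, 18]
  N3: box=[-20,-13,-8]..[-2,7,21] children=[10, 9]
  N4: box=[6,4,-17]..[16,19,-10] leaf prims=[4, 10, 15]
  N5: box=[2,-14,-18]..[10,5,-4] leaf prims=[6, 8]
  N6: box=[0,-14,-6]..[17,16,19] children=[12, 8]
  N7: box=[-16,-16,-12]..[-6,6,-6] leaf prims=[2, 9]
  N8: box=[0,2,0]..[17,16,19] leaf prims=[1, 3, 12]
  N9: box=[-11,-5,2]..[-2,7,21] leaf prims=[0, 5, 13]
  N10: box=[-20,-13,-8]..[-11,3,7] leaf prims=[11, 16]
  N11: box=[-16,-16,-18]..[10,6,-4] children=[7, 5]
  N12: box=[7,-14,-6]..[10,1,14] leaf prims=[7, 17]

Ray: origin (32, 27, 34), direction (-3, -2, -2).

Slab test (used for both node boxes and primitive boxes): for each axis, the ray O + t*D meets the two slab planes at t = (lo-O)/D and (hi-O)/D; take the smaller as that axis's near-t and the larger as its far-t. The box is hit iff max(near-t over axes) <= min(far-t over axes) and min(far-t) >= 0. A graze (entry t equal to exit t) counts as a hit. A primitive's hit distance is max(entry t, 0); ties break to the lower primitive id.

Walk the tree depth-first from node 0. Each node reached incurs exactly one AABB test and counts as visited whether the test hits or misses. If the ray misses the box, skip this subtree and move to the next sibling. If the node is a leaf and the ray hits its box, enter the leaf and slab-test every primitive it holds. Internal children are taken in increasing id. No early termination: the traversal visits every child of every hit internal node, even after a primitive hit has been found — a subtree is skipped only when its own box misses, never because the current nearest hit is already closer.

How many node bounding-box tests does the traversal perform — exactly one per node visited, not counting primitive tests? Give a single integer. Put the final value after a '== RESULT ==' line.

Trace the traversal:
N0 x:[5,52/3] y:[4,43/2] z:[13/2,26] -> hit [13/2,52/3], descend [1, 3, 6, 11]
  N1 x:[16/3,16] y:[4,23/2] z:[21,51/2] -> miss, prune
  N3 x:[34/3,52/3] y:[10,20] z:[13/2,21] -> hit [34/3,52/3], descend [9, 10]
    N9 x:[34/3,43/3] y:[10,16] z:[13/2,16] -> hit [34/3,43/3] leaf, test {P0(miss), P5(miss), P13(miss)}
    N10 x:[43/3,52/3] y:[12,20] z:[27/2,21] -> hit [43/3,52/3] leaf, test {P11(miss), P16(miss)}
  N6 x:[5,32/3] y:[11/2,41/2] z:[15/2,20] -> hit [15/2,32/3], descend [8, 12]
    N8 x:[5,32/3] y:[11/2,25/2] z:[15/2,17] -> hit [15/2,32/3] leaf, test {P1(miss), P3(miss), P12(miss)}
    N12 x:[22/3,25/3] y:[13,41/2] z:[10,20] -> miss, prune
  N11 x:[22/3,16] y:[21/2,43/2] z:[19,26] -> miss, prune

Summary -> nodes [0, 1, 3, 9, 10, 6, 8, 12, 11]; box-tests=9; leaf-entries=3; first=miss

== RESULT ==
9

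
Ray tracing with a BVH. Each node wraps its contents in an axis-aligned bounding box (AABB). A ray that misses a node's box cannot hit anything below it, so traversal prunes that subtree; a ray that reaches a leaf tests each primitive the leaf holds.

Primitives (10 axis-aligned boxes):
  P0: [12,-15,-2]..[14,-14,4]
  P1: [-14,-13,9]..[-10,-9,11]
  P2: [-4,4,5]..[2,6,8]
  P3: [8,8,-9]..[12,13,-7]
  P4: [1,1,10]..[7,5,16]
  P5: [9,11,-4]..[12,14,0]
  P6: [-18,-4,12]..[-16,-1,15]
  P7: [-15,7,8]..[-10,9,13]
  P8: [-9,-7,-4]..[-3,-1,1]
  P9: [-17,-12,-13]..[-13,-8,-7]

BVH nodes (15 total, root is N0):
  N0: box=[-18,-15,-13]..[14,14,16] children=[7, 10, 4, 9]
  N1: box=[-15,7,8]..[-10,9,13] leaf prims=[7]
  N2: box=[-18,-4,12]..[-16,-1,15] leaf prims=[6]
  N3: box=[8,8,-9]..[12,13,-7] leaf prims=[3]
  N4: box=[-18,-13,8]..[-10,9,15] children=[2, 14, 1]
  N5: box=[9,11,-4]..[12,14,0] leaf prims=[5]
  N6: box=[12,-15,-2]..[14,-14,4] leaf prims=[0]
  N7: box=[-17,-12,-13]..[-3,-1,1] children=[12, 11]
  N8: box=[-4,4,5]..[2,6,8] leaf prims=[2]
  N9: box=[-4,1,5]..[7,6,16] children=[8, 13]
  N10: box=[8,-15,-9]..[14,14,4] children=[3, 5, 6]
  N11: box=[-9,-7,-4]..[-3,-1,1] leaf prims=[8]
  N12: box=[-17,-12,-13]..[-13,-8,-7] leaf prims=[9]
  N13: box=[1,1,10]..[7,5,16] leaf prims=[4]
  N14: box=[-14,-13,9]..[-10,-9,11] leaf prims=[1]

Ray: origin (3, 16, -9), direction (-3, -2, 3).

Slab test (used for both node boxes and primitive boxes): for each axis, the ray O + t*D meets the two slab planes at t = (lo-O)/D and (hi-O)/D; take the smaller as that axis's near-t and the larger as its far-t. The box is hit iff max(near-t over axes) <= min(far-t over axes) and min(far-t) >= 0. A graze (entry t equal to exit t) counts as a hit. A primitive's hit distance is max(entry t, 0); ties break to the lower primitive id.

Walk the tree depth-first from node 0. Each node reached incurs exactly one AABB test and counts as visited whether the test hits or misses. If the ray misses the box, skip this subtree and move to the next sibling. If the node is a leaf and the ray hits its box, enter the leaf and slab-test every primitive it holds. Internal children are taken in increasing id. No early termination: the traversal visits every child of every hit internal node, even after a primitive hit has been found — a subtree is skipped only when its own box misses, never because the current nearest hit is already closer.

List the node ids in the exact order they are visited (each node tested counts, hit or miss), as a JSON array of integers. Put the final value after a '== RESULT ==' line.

Trace the traversal:
N0 x:[-11/3,7] y:[1,31/2] z:[-4/3,25/3] -> hit [1,7], descend [4, 7, 9, 10]
  N4 x:[13/3,7] y:[7/2,29/2] z:[17/3,8] -> hit [17/3,7], descend [1, 2, 14]
    N1 x:[13/3,6] y:[7/2,9/2] z:[17/3,22/3] -> miss, prune
    N2 x:[19/3,7] y:[17/2,10] z:[7,8] -> miss, prune
    N14 x:[13/3,17/3] y:[25/2,29/2] z:[6,20/3] -> miss, prune
  N7 x:[2,20/3] y:[17/2,14] z:[-4/3,10/3] -> miss, prune
  N9 x:[-4/3,7/3] y:[5,15/2] z:[14/3,25/3] -> miss, prune
  N10 x:[-11/3,-5/3] y:[1,31/2] z:[0,13/3] -> miss, prune

Visited [0, 4, 1, 2, 14, 7, 9, 10]. Tests: 8 box, 0 leaf. Nearest: miss.

== RESULT ==
[0, 4, 1, 2, 14, 7, 9, 10]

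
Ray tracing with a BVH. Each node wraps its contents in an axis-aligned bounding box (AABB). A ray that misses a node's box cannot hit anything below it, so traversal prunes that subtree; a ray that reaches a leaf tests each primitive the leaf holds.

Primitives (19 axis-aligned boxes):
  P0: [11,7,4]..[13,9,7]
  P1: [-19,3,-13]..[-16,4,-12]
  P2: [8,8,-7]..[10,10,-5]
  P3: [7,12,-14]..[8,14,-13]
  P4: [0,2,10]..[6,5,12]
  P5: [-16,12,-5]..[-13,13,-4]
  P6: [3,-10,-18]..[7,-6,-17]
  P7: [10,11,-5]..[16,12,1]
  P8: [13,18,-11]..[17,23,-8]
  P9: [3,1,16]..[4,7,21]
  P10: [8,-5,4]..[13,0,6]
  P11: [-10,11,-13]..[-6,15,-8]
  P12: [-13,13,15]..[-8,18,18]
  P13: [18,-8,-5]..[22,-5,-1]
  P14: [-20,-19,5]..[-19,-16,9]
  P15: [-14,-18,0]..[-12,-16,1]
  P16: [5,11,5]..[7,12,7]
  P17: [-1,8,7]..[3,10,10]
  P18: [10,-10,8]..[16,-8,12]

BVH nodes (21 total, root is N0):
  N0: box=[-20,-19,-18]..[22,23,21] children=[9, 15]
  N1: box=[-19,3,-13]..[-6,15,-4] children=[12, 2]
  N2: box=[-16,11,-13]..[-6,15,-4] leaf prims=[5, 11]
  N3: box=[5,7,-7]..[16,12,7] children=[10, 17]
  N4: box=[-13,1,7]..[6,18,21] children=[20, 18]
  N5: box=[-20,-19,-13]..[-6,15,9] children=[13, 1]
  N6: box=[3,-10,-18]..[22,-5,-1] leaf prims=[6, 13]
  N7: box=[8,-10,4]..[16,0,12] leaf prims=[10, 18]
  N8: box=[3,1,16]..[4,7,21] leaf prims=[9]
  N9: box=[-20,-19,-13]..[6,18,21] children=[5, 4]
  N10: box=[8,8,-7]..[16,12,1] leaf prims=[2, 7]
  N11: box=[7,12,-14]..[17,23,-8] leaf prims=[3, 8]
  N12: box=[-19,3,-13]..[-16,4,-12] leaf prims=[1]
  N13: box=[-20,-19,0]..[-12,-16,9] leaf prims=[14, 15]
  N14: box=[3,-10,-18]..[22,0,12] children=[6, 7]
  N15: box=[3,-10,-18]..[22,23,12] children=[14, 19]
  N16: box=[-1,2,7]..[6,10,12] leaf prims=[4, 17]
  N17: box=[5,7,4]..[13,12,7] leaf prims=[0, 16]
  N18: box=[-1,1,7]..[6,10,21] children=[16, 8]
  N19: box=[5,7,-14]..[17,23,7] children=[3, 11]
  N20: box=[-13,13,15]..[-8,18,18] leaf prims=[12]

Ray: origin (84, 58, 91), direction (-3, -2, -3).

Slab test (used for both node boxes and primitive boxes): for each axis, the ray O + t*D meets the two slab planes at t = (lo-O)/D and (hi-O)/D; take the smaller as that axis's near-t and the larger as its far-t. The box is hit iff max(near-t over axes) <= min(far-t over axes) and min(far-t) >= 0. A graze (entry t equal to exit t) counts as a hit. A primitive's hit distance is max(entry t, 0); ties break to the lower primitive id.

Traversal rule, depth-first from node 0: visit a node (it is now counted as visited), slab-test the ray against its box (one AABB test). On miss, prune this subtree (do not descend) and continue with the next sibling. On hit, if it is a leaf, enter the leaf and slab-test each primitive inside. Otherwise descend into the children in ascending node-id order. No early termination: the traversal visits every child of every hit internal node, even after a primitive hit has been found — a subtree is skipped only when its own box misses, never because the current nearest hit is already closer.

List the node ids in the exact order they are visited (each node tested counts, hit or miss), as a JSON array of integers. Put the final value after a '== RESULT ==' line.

Traverse from the root:
N0 x:[62/3,104/3] y:[35/2,77/2] z:[70/3,109/3] -> hit [70/3,104/3], descend [9, 15]
  N9 x:[26,104/3] y:[20,77/2] z:[70/3,104/3] -> hit [26,104/3], descend [4, 5]
    N4 x:[26,97/3] y:[20,57/2] z:[70/3,28] -> hit [26,28], descend [18, 20]
      N18 x:[26,85/3] y:[24,57/2] z:[70/3,28] -> hit [26,28], descend [8, 16]
        N8 x:[80/3,27] y:[51/2,57/2] z:[70/3,25] -> miss, prune
        N16 x:[26,85/3] y:[24,28] z:[79/3,28] -> hit [79/3,28] leaf, test {P4@t=53/2, P17(miss)}
      N20 x:[92/3,97/3] y:[20,45/2] z:[73/3,76/3] -> miss, prune
    N5 x:[30,104/3] y:[43/2,77/2] z:[82/3,104/3] -> hit [30,104/3], descend [1, 13]
      N1 x:[30,103/3] y:[43/2,55/2] z:[95/3,104/3] -> miss, prune
      N13 x:[32,104/3] y:[37,77/2] z:[82/3,91/3] -> miss, prune
  N15 x:[62/3,27] y:[35/2,34] z:[79/3,109/3] -> hit [79/3,27], descend [14, 19]
    N14 x:[62/3,27] y:[29,34] z:[79/3,109/3] -> miss, prune
    N19 x:[67/3,79/3] y:[35/2,51/2] z:[28,35] -> miss, prune

order=[0, 9, 4, 18, 8, 16, 20, 5, 1, 13, 15, 14, 19]  |boxes|=13  |leaves|=1  hit=P4

== RESULT ==
[0, 9, 4, 18, 8, 16, 20, 5, 1, 13, 15, 14, 19]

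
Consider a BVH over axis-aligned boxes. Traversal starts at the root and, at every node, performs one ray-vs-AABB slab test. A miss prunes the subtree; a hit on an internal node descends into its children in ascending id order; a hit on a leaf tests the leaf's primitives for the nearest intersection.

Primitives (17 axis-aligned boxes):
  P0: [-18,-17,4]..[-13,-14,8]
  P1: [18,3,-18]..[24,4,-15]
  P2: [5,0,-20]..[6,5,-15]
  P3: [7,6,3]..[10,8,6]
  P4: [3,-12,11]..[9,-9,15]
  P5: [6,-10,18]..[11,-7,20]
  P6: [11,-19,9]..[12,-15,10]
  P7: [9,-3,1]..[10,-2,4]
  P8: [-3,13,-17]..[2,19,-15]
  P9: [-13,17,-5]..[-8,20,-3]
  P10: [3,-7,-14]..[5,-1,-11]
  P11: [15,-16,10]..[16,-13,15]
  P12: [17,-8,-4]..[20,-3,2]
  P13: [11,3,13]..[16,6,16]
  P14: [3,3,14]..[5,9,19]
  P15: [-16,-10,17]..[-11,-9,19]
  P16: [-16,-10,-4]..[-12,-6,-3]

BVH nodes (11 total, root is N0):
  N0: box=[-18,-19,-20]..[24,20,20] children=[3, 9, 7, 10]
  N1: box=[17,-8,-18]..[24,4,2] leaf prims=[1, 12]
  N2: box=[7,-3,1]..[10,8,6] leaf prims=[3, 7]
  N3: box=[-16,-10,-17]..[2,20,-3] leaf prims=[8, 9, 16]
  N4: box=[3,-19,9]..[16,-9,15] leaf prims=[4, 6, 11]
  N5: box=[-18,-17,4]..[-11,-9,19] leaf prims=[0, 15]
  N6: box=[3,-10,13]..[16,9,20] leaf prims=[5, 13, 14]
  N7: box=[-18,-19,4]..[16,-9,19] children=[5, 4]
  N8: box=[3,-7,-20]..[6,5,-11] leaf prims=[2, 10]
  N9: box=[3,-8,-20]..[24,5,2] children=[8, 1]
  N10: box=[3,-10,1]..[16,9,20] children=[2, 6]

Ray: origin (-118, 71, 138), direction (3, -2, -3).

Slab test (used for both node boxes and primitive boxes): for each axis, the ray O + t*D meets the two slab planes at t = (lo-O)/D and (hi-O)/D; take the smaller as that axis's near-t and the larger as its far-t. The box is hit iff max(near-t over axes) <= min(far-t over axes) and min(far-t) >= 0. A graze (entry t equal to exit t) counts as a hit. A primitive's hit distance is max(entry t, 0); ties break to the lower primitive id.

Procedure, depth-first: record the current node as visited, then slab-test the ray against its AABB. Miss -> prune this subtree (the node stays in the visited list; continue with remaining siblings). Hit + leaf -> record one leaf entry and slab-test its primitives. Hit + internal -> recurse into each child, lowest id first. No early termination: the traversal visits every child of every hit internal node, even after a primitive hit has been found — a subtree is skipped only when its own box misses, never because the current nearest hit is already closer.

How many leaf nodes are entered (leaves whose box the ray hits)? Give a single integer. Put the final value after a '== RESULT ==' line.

Walk:
N0 x:[100/3,142/3] y:[51/2,45] z:[118/3,158/3] -> hit [118/3,45], descend [3, 7, 9, 10]
  N3 x:[34,40] y:[51/2,81/2] z:[47,155/3] -> miss, prune
  N7 x:[100/3,134/3] y:[40,45] z:[119/3,134/3] -> hit [40,134/3], descend [4, 5]
    N4 x:[121/3,134/3] y:[40,45] z:[41,43] -> hit [41,43] leaf, test {P4@t=41, P6@t=43, P11(miss)}
    N5 x:[100/3,107/3] y:[40,44] z:[119/3,134/3] -> miss, prune
  N9 x:[121/3,142/3] y:[33,79/2] z:[136/3,158/3] -> miss, prune
  N10 x:[121/3,134/3] y:[31,81/2] z:[118/3,137/3] -> hit [121/3,81/2], descend [2, 6]
    N2 x:[125/3,128/3] y:[63/2,37] z:[44,137/3] -> miss, prune
    N6 x:[121/3,134/3] y:[31,81/2] z:[118/3,125/3] -> hit [121/3,81/2] leaf, test {P5(miss), P13(miss), P14(miss)}

Summary -> nodes [0, 3, 7, 4, 5, 9, 10, 2, 6]; box-tests=9; leaf-entries=2; first=P4

== RESULT ==
2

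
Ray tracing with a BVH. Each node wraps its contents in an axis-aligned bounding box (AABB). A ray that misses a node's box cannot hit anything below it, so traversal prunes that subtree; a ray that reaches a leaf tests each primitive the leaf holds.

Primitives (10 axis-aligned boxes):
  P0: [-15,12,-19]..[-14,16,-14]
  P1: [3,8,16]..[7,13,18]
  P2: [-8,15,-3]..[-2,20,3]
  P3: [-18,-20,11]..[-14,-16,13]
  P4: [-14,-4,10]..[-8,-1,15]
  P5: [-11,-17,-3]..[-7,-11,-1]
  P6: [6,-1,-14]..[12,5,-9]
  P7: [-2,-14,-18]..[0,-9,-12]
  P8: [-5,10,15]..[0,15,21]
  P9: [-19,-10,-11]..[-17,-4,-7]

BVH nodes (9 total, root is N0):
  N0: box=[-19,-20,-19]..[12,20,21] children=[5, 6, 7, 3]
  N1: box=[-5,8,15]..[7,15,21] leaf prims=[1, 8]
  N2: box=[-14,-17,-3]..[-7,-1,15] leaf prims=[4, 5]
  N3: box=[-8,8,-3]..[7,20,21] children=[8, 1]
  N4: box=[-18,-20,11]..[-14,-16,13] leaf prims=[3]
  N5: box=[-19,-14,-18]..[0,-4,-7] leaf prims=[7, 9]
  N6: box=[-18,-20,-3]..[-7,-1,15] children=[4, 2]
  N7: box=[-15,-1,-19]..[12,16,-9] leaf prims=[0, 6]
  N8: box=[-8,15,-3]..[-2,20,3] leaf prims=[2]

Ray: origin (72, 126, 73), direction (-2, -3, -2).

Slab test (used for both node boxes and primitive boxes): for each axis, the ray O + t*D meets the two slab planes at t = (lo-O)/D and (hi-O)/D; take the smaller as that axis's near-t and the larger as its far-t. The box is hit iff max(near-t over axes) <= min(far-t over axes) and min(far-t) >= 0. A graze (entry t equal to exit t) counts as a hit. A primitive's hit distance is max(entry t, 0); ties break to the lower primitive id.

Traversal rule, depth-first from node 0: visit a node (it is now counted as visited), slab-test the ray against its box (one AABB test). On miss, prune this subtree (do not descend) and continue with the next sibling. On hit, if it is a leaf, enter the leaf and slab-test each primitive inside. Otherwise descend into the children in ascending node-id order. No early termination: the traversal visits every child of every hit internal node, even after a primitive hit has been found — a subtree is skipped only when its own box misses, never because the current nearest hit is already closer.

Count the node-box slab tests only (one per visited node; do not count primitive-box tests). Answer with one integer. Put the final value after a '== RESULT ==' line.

Traverse from the root:
N0 x:[30,91/2] y:[106/3,146/3] z:[26,46] -> hit [106/3,91/2], descend [3, 5, 6, 7]
  N3 x:[65/2,40] y:[106/3,118/3] z:[26,38] -> hit [106/3,38], descend [1, 8]
    N1 x:[65/2,77/2] y:[37,118/3] z:[26,29] -> miss, prune
    N8 x:[37,40] y:[106/3,37] z:[35,38] -> hit [37,37] leaf, test {P2@t=37}
  N5 x:[36,91/2] y:[130/3,140/3] z:[40,91/2] -> hit [130/3,91/2] leaf, test {P7(miss), P9(miss)}
  N6 x:[79/2,45] y:[127/3,146/3] z:[29,38] -> miss, prune
  N7 x:[30,87/2] y:[110/3,127/3] z:[41,46] -> hit [41,127/3] leaf, test {P0(miss), P6(miss)}

Visited [0, 3, 1, 8, 5, 6, 7]. Tests: 7 box, 3 leaf. Nearest: P2.

== RESULT ==
7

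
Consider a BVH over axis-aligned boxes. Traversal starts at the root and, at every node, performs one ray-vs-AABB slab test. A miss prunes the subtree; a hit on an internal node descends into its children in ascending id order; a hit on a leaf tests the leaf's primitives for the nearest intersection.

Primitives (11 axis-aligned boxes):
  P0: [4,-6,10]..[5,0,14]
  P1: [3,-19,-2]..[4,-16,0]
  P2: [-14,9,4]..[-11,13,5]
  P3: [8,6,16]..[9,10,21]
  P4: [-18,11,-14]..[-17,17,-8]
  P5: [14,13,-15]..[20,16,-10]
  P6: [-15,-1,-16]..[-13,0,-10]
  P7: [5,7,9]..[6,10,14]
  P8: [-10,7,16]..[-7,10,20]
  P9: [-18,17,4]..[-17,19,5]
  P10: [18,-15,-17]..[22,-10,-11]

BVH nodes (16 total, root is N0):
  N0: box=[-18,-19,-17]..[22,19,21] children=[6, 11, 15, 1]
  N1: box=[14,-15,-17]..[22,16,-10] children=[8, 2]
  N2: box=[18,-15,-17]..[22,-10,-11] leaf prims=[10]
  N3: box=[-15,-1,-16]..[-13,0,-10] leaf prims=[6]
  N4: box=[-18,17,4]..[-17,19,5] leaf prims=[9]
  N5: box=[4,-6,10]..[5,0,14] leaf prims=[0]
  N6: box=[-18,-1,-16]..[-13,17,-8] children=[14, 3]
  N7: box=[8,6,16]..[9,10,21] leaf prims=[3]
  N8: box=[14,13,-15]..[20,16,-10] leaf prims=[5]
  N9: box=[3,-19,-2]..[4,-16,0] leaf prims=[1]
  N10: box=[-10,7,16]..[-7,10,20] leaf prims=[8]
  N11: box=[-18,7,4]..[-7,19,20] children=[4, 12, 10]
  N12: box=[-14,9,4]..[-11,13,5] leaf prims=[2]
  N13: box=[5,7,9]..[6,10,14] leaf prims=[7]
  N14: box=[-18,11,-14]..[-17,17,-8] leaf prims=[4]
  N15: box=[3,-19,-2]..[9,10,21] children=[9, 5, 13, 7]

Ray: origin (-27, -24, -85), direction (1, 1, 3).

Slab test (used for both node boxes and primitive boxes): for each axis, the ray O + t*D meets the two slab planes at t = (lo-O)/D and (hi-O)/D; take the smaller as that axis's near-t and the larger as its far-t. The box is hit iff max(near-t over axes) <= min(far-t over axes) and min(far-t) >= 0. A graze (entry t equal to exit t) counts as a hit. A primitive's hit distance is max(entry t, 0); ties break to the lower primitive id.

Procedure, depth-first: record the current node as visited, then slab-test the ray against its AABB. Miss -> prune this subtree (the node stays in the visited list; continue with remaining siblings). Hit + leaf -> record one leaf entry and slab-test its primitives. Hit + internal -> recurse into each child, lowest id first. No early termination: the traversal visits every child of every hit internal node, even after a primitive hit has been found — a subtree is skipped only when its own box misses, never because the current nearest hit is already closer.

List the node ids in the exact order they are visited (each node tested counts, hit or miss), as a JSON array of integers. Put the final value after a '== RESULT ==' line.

Trace the traversal:
N0 x:[9,49] y:[5,43] z:[68/3,106/3] -> hit [68/3,106/3], descend [1, 6, 11, 15]
  N1 x:[41,49] y:[9,40] z:[68/3,25] -> miss, prune
  N6 x:[9,14] y:[23,41] z:[23,77/3] -> miss, prune
  N11 x:[9,20] y:[31,43] z:[89/3,35] -> miss, prune
  N15 x:[30,36] y:[5,34] z:[83/3,106/3] -> hit [30,34], descend [5, 7, 9, 13]
    N5 x:[31,32] y:[18,24] z:[95/3,33] -> miss, prune
    N7 x:[35,36] y:[30,34] z:[101/3,106/3] -> miss, prune
    N9 x:[30,31] y:[5,8] z:[83/3,85/3] -> miss, prune
    N13 x:[32,33] y:[31,34] z:[94/3,33] -> hit [32,33] leaf, test {P7@t=32}

Summary -> nodes [0, 1, 6, 11, 15, 5, 7, 9, 13]; box-tests=9; leaf-entries=1; first=P7

== RESULT ==
[0, 1, 6, 11, 15, 5, 7, 9, 13]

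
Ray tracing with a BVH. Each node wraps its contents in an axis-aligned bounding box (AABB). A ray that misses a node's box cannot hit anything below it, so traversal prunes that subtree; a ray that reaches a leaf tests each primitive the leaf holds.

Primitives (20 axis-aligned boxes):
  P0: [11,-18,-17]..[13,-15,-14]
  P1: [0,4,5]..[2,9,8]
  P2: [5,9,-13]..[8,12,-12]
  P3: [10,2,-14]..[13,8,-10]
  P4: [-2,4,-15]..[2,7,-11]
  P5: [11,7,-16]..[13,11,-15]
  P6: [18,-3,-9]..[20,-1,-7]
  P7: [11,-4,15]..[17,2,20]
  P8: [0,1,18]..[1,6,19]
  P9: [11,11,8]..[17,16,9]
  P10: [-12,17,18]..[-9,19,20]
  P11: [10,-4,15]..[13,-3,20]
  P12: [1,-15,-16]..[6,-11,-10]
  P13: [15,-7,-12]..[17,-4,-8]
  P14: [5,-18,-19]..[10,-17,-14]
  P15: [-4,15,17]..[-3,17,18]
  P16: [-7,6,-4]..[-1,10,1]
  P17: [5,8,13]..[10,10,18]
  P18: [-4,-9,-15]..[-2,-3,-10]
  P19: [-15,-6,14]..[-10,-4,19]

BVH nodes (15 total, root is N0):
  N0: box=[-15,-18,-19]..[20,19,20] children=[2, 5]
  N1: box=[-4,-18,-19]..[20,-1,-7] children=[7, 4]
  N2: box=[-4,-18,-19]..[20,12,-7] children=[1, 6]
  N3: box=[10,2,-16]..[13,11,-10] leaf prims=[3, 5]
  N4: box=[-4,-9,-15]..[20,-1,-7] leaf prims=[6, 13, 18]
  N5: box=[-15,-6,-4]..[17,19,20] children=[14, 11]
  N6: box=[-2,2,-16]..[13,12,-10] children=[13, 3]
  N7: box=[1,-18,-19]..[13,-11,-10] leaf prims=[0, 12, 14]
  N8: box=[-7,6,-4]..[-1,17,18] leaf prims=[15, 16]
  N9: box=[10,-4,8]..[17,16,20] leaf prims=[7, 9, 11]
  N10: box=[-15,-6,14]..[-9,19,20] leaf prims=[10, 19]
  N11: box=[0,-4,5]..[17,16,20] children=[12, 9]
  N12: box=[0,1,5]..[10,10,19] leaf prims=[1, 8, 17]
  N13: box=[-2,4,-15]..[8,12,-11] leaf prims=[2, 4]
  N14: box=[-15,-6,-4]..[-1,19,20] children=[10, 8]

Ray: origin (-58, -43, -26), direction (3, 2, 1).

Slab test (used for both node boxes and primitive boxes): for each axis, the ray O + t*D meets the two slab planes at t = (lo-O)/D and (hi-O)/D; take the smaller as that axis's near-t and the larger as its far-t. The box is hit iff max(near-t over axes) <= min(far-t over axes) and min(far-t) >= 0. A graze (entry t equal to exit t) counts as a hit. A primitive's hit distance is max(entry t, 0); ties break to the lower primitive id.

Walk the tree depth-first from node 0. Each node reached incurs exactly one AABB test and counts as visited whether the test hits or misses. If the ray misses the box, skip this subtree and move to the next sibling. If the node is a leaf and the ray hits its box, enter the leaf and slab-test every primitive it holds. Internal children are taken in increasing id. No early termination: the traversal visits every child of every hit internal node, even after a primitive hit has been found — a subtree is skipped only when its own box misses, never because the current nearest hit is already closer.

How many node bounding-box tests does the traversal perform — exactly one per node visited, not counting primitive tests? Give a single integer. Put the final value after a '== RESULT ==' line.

Trace the traversal:
N0 x:[43/3,26] y:[25/2,31] z:[7,46] -> hit [43/3,26], descend [2, 5]
  N2 x:[18,26] y:[25/2,55/2] z:[7,19] -> hit [18,19], descend [1, 6]
    N1 x:[18,26] y:[25/2,21] z:[7,19] -> hit [18,19], descend [4, 7]
      N4 x:[18,26] y:[17,21] z:[11,19] -> hit [18,19] leaf, test {P6(miss), P13(miss), P18(miss)}
      N7 x:[59/3,71/3] y:[25/2,16] z:[7,16] -> miss, prune
    N6 x:[56/3,71/3] y:[45/2,55/2] z:[10,16] -> miss, prune
  N5 x:[43/3,25] y:[37/2,31] z:[22,46] -> hit [22,25], descend [11, 14]
    N11 x:[58/3,25] y:[39/2,59/2] z:[31,46] -> miss, prune
    N14 x:[43/3,19] y:[37/2,31] z:[22,46] -> miss, prune

order=[0, 2, 1, 4, 7, 6, 5, 11, 14]  |boxes|=9  |leaves|=1  hit=miss

== RESULT ==
9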